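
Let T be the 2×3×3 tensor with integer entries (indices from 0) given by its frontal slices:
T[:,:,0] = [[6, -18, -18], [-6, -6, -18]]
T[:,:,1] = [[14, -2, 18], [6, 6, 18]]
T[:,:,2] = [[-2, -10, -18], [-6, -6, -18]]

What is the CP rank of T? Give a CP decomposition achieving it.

Lower bound: the mode-2 unfolding of T (rows indexed by j, columns by (i,k) = (0,0), (0,1), (0,2), (1,0), (1,1), (1,2)) is [[6, 14, -2, -6, 6, -6], [-18, -2, -10, -6, 6, -6], [-18, 18, -18, -18, 18, -18]].
There the 2×2 minor on rows j ∈ {0, 1}, columns (i,k) ∈ {(0,0), (0,1)} is det [[6, 14], [-18, -2]] = 240 ≠ 0, so this unfolding has rank ≥ 2; CP rank is at least every unfolding rank, so rank(T) ≥ 2. (This is only a lower bound: in general the CP rank may exceed every unfolding rank, so we still need to exhibit 2 rank-1 terms summing to T.)
Upper bound — finding two terms. Write S_k = T[:,:,k] for the frontal slices: S₀ = [[6, -18, -18], [-6, -6, -18]], S₁ = [[14, -2, 18], [6, 6, 18]], S₂ = [[-2, -10, -18], [-6, -6, -18]].
If T = a₁ ⊗ b₁ ⊗ c₁ + a₂ ⊗ b₂ ⊗ c₂ then each S_k = c₁[k]·a₁b₁ᵀ + c₂[k]·a₂b₂ᵀ. S₀ and S₁ are linearly independent, so a₁b₁ᵀ and a₂b₂ᵀ must span the same plane of matrices: they are the rank-1 matrices of the form x·S₀ + y·S₁.
The 2×2 minor of x·S₀ + y·S₁ on rows {0,1}, columns {0,1} is −144·x² + 48·xy + 96·y² = (-48)·(3·x + 2·y)(x − y), vanishing at (x:y) = (2:-3) and (1:1).
M₁ = 2·S₀ − 3·S₁ = [[-30, -30, -90], [-30, -30, -90]] = (-30)·(1, 1)(1, 1, 3)ᵀ and M₂ = S₀ + S₁ = [[20, -20, 0], [0, 0, 0]] = 20·(1, 0)(1, -1, 0)ᵀ, so take a₁ = (1, 1), b₁ = (1, 1, 3), a₂ = (1, 0), b₂ = (1, -1, 0).
Each slice is an integer combination of E₁ = a₁b₁ᵀ and E₂ = a₂b₂ᵀ: S₀ = −6·E₁ + 12·E₂, S₁ = 6·E₁ + 8·E₂, S₂ = −6·E₁ + 4·E₂; reading off coefficients, c₁ = (-6, 6, -6) and c₂ = (12, 8, 4).
Hence T = (1, 1) ⊗ (1, 1, 3) ⊗ (-6, 6, -6) + (1, 0) ⊗ (1, -1, 0) ⊗ (12, 8, 4), so rank(T) ≤ 2.
These bounds meet, so rank(T) = 2.
Check entry T[1,1,2] = -6: (1)·(1)·(-6) + (0)·(-1)·(4) = -6.

rank(T) = 2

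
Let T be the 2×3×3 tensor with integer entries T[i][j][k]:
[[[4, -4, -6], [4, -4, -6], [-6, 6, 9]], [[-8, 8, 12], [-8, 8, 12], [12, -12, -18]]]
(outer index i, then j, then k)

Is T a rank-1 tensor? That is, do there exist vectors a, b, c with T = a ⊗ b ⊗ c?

If T = a ⊗ b ⊗ c then every fibre of T is a multiple of the corresponding factor, so read the factors off the fibres through the nonzero entry T[0,0,0] = 4.
The mode-1 fibre T[:,0,0] = [4, -8] gives a = [1, -2] (primitive direction); the mode-2 fibre T[0,:,0] = [4, 4, -6] gives b = [2, 2, -3]; then c[k] = T[0,0,k] / (a[0]·b[0]) = [4, -4, -6] / 2 = [2, -2, -3].
Expanding [1, -2] ⊗ [2, 2, -3] ⊗ [2, -2, -3] reproduces all 18 entries of T, so T = [1, -2] ⊗ [2, 2, -3] ⊗ [2, -2, -3] and rank(T) ≤ 1.
Equivalently every frontal slice T[:,:,k] is c[k] times the rank-1 matrix [1, -2] ⊗ [2, 2, -3]. So T has rank 1 (it is nonzero).

Yes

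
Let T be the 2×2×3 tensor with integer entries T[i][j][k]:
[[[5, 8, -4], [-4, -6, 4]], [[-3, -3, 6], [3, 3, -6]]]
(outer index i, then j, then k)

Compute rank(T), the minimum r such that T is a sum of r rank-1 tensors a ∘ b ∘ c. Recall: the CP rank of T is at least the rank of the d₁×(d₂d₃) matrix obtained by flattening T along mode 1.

2

Lower bound: the mode-2 unfolding of T (rows indexed by j, columns by (i,k) = (0,0), (0,1), (0,2), (1,0), (1,1), (1,2)) is [[5, 8, -4, -3, -3, 6], [-4, -6, 4, 3, 3, -6]].
There the 2×2 minor on rows j ∈ {0, 1}, columns (i,k) ∈ {(0,0), (0,1)} is det [[5, 8], [-4, -6]] = 2 ≠ 0, so this unfolding has rank ≥ 2; CP rank is at least every unfolding rank, so rank(T) ≥ 2. (Unfolding ranks only ever bound the CP rank from below — rank(T) can be strictly larger than all of them — so the matching upper bound has to come from an explicit 2-term decomposition.)
Upper bound — finding two terms. Write S_k = T[:,:,k] for the frontal slices: S₀ = [[5, -4], [-3, 3]], S₁ = [[8, -6], [-3, 3]], S₂ = [[-4, 4], [6, -6]].
If T = a₁ ∘ b₁ ∘ c₁ + a₂ ∘ b₂ ∘ c₂ then each S_k = c₁[k]·a₁b₁ᵀ + c₂[k]·a₂b₂ᵀ. S₀ and S₁ are linearly independent, so a₁b₁ᵀ and a₂b₂ᵀ must span the same plane of matrices: they are the rank-1 matrices of the form x·S₀ + y·S₁.
det(x·S₀ + y·S₁) is 3·x² + 9·xy + 6·y² = 3·(x + 2·y)(x + y), vanishing at (x:y) = (2:-1) and (1:-1).
M₁ = 2·S₀ − S₁ = [[2, -2], [-3, 3]] = [2, -3][1, -1]ᵀ and M₂ = S₀ − S₁ = [[-3, 2], [0, 0]] = −[1, 0][3, -2]ᵀ, so take a₁ = [2, -3], b₁ = [1, -1], a₂ = [1, 0], b₂ = [3, -2].
Each slice is an integer combination of E₁ = a₁b₁ᵀ and E₂ = a₂b₂ᵀ: S₀ = E₁ + E₂, S₁ = E₁ + 2·E₂, S₂ = −2·E₁; reading off coefficients, c₁ = [1, 1, -2] and c₂ = [1, 2, 0].
Hence T = [2, -3] ∘ [1, -1] ∘ [1, 1, -2] + [1, 0] ∘ [3, -2] ∘ [1, 2, 0], so rank(T) ≤ 2.
These bounds meet, so rank(T) = 2.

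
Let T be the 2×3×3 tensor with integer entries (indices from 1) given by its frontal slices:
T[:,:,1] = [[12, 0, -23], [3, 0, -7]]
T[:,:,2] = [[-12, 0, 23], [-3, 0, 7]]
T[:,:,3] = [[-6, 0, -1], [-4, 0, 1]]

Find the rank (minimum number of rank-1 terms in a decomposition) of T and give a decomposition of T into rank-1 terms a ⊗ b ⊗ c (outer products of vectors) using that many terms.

rank(T) = 2

Lower bound: the mode-3 unfolding of T (rows indexed by k, columns by (i,j) = (1,1), (1,2), (1,3), (2,1), (2,2), (2,3)) is [[12, 0, -23, 3, 0, -7], [-12, 0, 23, -3, 0, 7], [-6, 0, -1, -4, 0, 1]].
There the 2×2 minor on rows k ∈ {1, 3}, columns (i,j) ∈ {(1,1), (1,3)} is det [[12, -23], [-6, -1]] = -150 ≠ 0, so this unfolding has rank ≥ 2; CP rank is at least every unfolding rank, so rank(T) ≥ 2. (This is only a lower bound: in general the CP rank may exceed every unfolding rank, so we still need to exhibit 2 rank-1 terms summing to T.)
Upper bound — finding two terms. Write S_k = T[:,:,k] for the frontal slices: S₁ = [[12, 0, -23], [3, 0, -7]], S₂ = [[-12, 0, 23], [-3, 0, 7]], S₃ = [[-6, 0, -1], [-4, 0, 1]].
If T = a₁ ⊗ b₁ ⊗ c₁ + a₂ ⊗ b₂ ⊗ c₂ then each S_k = c₁[k]·a₁b₁ᵀ + c₂[k]·a₂b₂ᵀ. S₁ and S₃ are linearly independent, so a₁b₁ᵀ and a₂b₂ᵀ must span the same plane of matrices: they are the rank-1 matrices of the form x·S₁ + y·S₃.
The 2×2 minor of x·S₁ + y·S₃ on rows {1,2}, columns {1,3} is −15·x² − 35·xy − 10·y² = (-5)·(x + 2·y)(3·x + y), vanishing at (x:y) = (2:-1) and (1:-3).
M₁ = 2·S₁ − S₃ = [[30, 0, -45], [10, 0, -15]] = 5·[3, 1][2, 0, -3]ᵀ and M₂ = S₁ − 3·S₃ = [[30, 0, -20], [15, 0, -10]] = 5·[2, 1][3, 0, -2]ᵀ, so take a₁ = [3, 1], b₁ = [2, 0, -3], a₂ = [2, 1], b₂ = [3, 0, -2].
Each slice is an integer combination of E₁ = a₁b₁ᵀ and E₂ = a₂b₂ᵀ: S₁ = 3·E₁ − E₂, S₂ = −3·E₁ + E₂, S₃ = E₁ − 2·E₂; reading off coefficients, c₁ = [3, -3, 1] and c₂ = [-1, 1, -2].
Hence T = [3, 1] ⊗ [2, 0, -3] ⊗ [3, -3, 1] + [2, 1] ⊗ [3, 0, -2] ⊗ [-1, 1, -2], so rank(T) ≤ 2.
These bounds meet, so rank(T) = 2.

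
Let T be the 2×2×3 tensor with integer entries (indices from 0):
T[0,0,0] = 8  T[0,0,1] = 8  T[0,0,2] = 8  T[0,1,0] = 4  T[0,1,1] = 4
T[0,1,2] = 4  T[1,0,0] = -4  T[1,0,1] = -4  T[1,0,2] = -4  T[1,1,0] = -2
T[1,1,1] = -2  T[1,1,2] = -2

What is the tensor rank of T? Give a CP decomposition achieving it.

Lower bound: T ≠ 0 (e.g. T[0,0,0] = 8), so rank(T) ≥ 1.
Upper bound: the mode-1 fibre T[:,0,0] = [8, -4] gives a = (2, -1) (primitive direction); the mode-2 fibre T[0,:,0] = [8, 4] gives b = (2, 1); then c[k] = T[0,0,k] / (a[0]·b[0]) = [8, 8, 8] / 4 = (2, 2, 2).
Expanding (2, -1) (x) (2, 1) (x) (2, 2, 2) reproduces all 12 entries of T, so T = (2, -1) (x) (2, 1) (x) (2, 2, 2) and rank(T) ≤ 1.
These bounds meet, so rank(T) = 1.

rank(T) = 1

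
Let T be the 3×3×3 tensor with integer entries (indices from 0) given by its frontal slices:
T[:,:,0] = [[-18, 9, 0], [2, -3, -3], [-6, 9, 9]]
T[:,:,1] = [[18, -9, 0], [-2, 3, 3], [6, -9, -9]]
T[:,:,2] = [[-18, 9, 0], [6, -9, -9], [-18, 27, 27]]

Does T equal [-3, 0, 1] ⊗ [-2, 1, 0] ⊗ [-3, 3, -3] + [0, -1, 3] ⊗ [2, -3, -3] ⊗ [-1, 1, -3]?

Reconstruct entry (2,0,0) from the claimed factors: Σₗ aₗ[2]bₗ[0]cₗ[0] = (1)·(-2)·(-3) + (3)·(2)·(-1) = 0, but T[2,0,0] = -6. The claim is false.

No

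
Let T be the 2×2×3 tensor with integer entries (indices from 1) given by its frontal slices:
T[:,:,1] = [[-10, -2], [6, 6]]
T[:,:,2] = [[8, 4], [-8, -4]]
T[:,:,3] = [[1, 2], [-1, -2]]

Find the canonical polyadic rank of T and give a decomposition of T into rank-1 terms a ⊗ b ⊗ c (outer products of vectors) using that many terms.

rank(T) = 3

Lower bound: in the mode-3 unfolding of T (rows indexed by k, columns by (i,j)) the 3×3 minor on rows k ∈ {1, 2, 3}, columns (i,j) ∈ {(1,1), (1,2), (2,1)} is det [[-10, -2, 6], [8, 4, -8], [1, 2, -1]] = -48 ≠ 0, so that unfolding has rank ≥ 3 and hence rank(T) ≥ 3 (CP rank is at least every unfolding rank, though it can be larger).
Upper bound: T is a sum of 3 rank-1 terms, T = [1, -1] ⊗ [1, 2] ⊗ [-2, 0, 1] + [1, -1] ⊗ [2, 1] ⊗ [-2, 4, 0] + [1, 0] ⊗ [1, -1] ⊗ [-4, 0, 0] (one valid choice — decompositions are not unique — normalised so each a, b is primitive with positive first nonzero entry; check it by expanding all entries), so rank(T) ≤ 3.
These bounds meet, so rank(T) = 3.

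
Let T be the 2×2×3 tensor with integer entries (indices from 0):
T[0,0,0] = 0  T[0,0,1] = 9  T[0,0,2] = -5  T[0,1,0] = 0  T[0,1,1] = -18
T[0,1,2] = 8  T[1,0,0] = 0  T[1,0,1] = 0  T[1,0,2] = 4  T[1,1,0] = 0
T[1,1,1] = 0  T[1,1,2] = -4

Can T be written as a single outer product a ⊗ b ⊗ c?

No

The mode-3 unfolding of T (rows indexed by k, columns by (i,j) = (0,0), (0,1), (1,0), (1,1)) is [[0, 0, 0, 0], [9, -18, 0, 0], [-5, 8, 4, -4]].
There the 2×2 minor on rows k ∈ {1, 2}, columns (i,j) ∈ {(0,0), (0,1)} is det [[9, -18], [-5, 8]] = -18 ≠ 0, so this unfolding has rank ≥ 2; CP rank is at least every unfolding rank, so rank(T) ≥ 2.
In particular rank(T) ≥ 2 > 1, so T is not rank-1.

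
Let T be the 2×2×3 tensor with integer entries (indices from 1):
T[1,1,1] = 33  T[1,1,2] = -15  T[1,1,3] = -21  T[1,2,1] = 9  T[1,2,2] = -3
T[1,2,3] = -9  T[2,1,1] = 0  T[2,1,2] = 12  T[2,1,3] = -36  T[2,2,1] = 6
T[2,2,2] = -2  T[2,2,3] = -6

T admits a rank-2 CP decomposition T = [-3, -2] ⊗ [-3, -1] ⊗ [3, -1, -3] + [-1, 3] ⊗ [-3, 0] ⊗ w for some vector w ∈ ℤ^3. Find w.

w = [2, -2, 2]

Subtract the known terms from T to get the rank-1 residual R = [-1, 3] ⊗ [-3, 0] ⊗ w, so R[i,j,k] = a[i]·b[j]·w[k]. Pick indices with nonzero a[1]·b[1] = (-1)·(-3) = 3. Only the fibre through (1,1,·) is needed: R[1,1,:] = T[1,1,:] − Σₗ aₗ[1]bₗ[1]cₗ = [33, -15, -21] − (-3)·(-3)·[3, -1, -3] = [6, -6, 6]. Then w[k] = R[1,1,k] / 3 for each k, giving w = [6, -6, 6] / 3 = [2, -2, 2].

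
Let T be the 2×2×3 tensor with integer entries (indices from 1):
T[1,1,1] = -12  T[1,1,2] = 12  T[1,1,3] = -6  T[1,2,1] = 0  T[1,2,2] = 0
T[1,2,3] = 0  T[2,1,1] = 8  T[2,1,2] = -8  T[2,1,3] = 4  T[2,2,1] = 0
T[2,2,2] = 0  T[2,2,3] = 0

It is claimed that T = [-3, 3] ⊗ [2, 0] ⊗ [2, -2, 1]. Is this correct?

No

Reconstruct entry (2,1,1) from the claimed factors: Σₗ aₗ[2]bₗ[1]cₗ[1] = (3)·(2)·(2) = 12, but T[2,1,1] = 8. The claim is false.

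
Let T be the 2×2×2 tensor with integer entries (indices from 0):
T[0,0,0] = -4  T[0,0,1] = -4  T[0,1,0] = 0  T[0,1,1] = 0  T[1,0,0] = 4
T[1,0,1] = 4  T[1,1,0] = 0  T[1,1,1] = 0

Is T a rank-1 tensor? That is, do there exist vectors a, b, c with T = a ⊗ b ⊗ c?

If T = a ⊗ b ⊗ c then every fibre of T is a multiple of the corresponding factor, so read the factors off the fibres through the nonzero entry T[0,0,0] = -4.
The mode-1 fibre T[:,0,0] = [-4, 4] gives a = (1, -1) (primitive direction); the mode-2 fibre T[0,:,0] = [-4, 0] gives b = (1, 0); then c[k] = T[0,0,k] / (a[0]·b[0]) = [-4, -4] / 1 = (-4, -4).
Expanding (1, -1) ⊗ (1, 0) ⊗ (-4, -4) reproduces all 8 entries of T, so T = (1, -1) ⊗ (1, 0) ⊗ (-4, -4) and rank(T) ≤ 1.
Equivalently every frontal slice T[:,:,k] is c[k] times the rank-1 matrix (1, -1) ⊗ (1, 0). So T has rank 1 (it is nonzero).

Yes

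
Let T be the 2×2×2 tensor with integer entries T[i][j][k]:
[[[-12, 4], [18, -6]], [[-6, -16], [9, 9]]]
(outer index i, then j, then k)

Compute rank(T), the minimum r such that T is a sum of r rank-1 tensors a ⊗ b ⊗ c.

2

Lower bound: the mode-1 unfolding of T (rows indexed by i, columns by (j,k) = (0,0), (0,1), (1,0), (1,1)) is [[-12, 4, 18, -6], [-6, -16, 9, 9]].
There the 2×2 minor on rows i ∈ {0, 1}, columns (j,k) ∈ {(0,0), (0,1)} is det [[-12, 4], [-6, -16]] = 216 ≠ 0, so this unfolding has rank ≥ 2; CP rank is at least every unfolding rank, so rank(T) ≥ 2. (Unfolding ranks only ever bound the CP rank from below — rank(T) can be strictly larger than all of them — so the matching upper bound has to come from an explicit 2-term decomposition.)
Upper bound — finding two terms. Write S_k = T[:,:,k] for the frontal slices: S₀ = [[-12, 18], [-6, 9]], S₁ = [[4, -6], [-16, 9]].
If T = a₁ ⊗ b₁ ⊗ c₁ + a₂ ⊗ b₂ ⊗ c₂ then each S_k = c₁[k]·a₁b₁ᵀ + c₂[k]·a₂b₂ᵀ. S₀ and S₁ are linearly independent, so a₁b₁ᵀ and a₂b₂ᵀ must span the same plane of matrices: they are the rank-1 matrices of the form x·S₀ + y·S₁.
det(x·S₀ + y·S₁) is 180·xy − 60·y² = 60·(3·x − y)(y), vanishing at (x:y) = (1:3) and (1:0).
M₁ = S₀ + 3·S₁ = [[0, 0], [-54, 36]] = (-18)·[0, 1][3, -2]ᵀ and M₂ = S₀ = [[-12, 18], [-6, 9]] = (-3)·[2, 1][2, -3]ᵀ, so take a₁ = [0, 1], b₁ = [3, -2], a₂ = [2, 1], b₂ = [2, -3].
Each slice is an integer combination of E₁ = a₁b₁ᵀ and E₂ = a₂b₂ᵀ: S₀ = −3·E₂, S₁ = −6·E₁ + E₂; reading off coefficients, c₁ = [0, -6] and c₂ = [-3, 1].
Hence T = [0, 1] ⊗ [3, -2] ⊗ [0, -6] + [2, 1] ⊗ [2, -3] ⊗ [-3, 1], so rank(T) ≤ 2.
These bounds meet, so rank(T) = 2.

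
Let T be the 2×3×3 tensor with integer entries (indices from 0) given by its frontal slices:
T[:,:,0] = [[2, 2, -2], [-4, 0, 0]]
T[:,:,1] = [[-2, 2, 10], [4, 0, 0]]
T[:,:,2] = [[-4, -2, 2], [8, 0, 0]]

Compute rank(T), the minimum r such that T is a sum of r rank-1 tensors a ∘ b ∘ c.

Lower bound: the mode-2 unfolding of T (rows indexed by j, columns by (i,k) = (0,0), (0,1), (0,2), (1,0), (1,1), (1,2)) is [[2, -2, -4, -4, 4, 8], [2, 2, -2, 0, 0, 0], [-2, 10, 2, 0, 0, 0]].
There the 3×3 minor on rows j ∈ {0, 1, 2}, columns (i,k) ∈ {(0,0), (0,1), (0,2)} is det [[2, -2, -4], [2, 2, -2], [-2, 10, 2]] = -48 ≠ 0, so this unfolding has rank ≥ 3; CP rank is at least every unfolding rank, so rank(T) ≥ 3. (Unfolding ranks only ever bound the CP rank from below — rank(T) can be strictly larger than all of them — so the matching upper bound has to come from an explicit 3-term decomposition.)
Upper bound: T is a sum of 3 rank-1 terms, T = (1, -2) ∘ (1, 0, 0) ∘ (2, -2, -4) + (1, 0) ∘ (0, 0, 1) ∘ (-4, 8, 4) + (1, 0) ∘ (0, 1, 1) ∘ (2, 2, -2) (written with every a and b primitive with positive leading entry and the scale carried by c; CP decompositions are not unique, and this one is verified by expanding entrywise), so rank(T) ≤ 3.
These bounds meet, so rank(T) = 3.

3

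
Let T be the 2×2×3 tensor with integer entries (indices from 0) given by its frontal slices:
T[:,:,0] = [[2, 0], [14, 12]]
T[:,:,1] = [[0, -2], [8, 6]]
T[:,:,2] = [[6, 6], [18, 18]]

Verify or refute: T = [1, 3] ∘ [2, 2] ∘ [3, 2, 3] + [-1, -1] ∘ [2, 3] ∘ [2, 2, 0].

Reconstruct entrywise from the claimed factors. For example, T[1,0,1] = 8 and Σₗ aₗ[1]bₗ[0]cₗ[1] = (3)·(2)·(2) + (-1)·(2)·(2) = 8; checking all 12 entries, every one matches. The claim holds.

Yes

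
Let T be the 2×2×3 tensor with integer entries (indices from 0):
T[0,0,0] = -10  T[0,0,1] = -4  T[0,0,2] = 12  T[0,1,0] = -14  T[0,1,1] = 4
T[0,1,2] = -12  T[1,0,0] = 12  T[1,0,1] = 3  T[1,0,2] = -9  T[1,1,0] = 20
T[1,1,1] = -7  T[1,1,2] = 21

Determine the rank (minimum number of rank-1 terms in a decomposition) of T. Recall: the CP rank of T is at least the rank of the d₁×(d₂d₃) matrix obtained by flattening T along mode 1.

Lower bound: the mode-1 unfolding of T (rows indexed by i, columns by (j,k) = (0,0), (0,1), (0,2), (1,0), (1,1), (1,2)) is [[-10, -4, 12, -14, 4, -12], [12, 3, -9, 20, -7, 21]].
There the 2×2 minor on rows i ∈ {0, 1}, columns (j,k) ∈ {(0,0), (0,1)} is det [[-10, -4], [12, 3]] = 18 ≠ 0, so this unfolding has rank ≥ 2; CP rank is at least every unfolding rank, so rank(T) ≥ 2. (This is only a lower bound: in general the CP rank may exceed every unfolding rank, so we still need to exhibit 2 rank-1 terms summing to T.)
Upper bound — finding two terms. Write S_k = T[:,:,k] for the frontal slices: S₀ = [[-10, -14], [12, 20]], S₁ = [[-4, 4], [3, -7]], S₂ = [[12, -12], [-9, 21]].
If T = a₁ ∘ b₁ ∘ c₁ + a₂ ∘ b₂ ∘ c₂ then each S_k = c₁[k]·a₁b₁ᵀ + c₂[k]·a₂b₂ᵀ. S₀ and S₁ are linearly independent, so a₁b₁ᵀ and a₂b₂ᵀ must span the same plane of matrices: they are the rank-1 matrices of the form x·S₀ + y·S₁.
det(x·S₀ + y·S₁) is −32·x² − 16·xy + 16·y² = (-16)·(2·x − y)(x + y), vanishing at (x:y) = (1:2) and (1:-1).
M₁ = S₀ + 2·S₁ = [[-18, -6], [18, 6]] = (-6)·[1, -1][3, 1]ᵀ and M₂ = S₀ − S₁ = [[-6, -18], [9, 27]] = (-3)·[2, -3][1, 3]ᵀ, so take a₁ = [1, -1], b₁ = [3, 1], a₂ = [2, -3], b₂ = [1, 3].
Each slice is an integer combination of E₁ = a₁b₁ᵀ and E₂ = a₂b₂ᵀ: S₀ = −2·E₁ − 2·E₂, S₁ = −2·E₁ + E₂, S₂ = 6·E₁ − 3·E₂; reading off coefficients, c₁ = [-2, -2, 6] and c₂ = [-2, 1, -3].
Hence T = [1, -1] ∘ [3, 1] ∘ [-2, -2, 6] + [2, -3] ∘ [1, 3] ∘ [-2, 1, -3], so rank(T) ≤ 2.
These bounds meet, so rank(T) = 2.

2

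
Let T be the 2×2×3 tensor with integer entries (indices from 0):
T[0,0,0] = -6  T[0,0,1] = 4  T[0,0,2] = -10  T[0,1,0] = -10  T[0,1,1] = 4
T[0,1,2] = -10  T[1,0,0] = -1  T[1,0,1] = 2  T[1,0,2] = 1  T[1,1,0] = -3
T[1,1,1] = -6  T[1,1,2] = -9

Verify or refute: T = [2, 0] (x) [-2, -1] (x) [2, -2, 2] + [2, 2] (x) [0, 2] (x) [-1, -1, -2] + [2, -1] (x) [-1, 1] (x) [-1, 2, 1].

Yes

Reconstruct entrywise from the claimed factors. For example, T[0,1,1] = 4 and Σₗ aₗ[0]bₗ[1]cₗ[1] = (2)·(-1)·(-2) + (2)·(2)·(-1) + (2)·(1)·(2) = 4; checking all 12 entries, every one matches. The claim holds.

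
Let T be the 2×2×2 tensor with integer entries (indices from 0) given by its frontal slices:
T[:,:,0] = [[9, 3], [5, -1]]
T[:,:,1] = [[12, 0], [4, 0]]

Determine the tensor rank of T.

2

Lower bound: the mode-3 unfolding of T (rows indexed by k, columns by (i,j) = (0,0), (0,1), (1,0), (1,1)) is [[9, 3, 5, -1], [12, 0, 4, 0]].
There the 2×2 minor on rows k ∈ {0, 1}, columns (i,j) ∈ {(0,0), (0,1)} is det [[9, 3], [12, 0]] = -36 ≠ 0, so this unfolding has rank ≥ 2; CP rank is at least every unfolding rank, so rank(T) ≥ 2. (This is only a lower bound: in general the CP rank may exceed every unfolding rank, so we still need to exhibit 2 rank-1 terms summing to T.)
Upper bound — finding two terms. Write S_k = T[:,:,k] for the frontal slices: S₀ = [[9, 3], [5, -1]], S₁ = [[12, 0], [4, 0]].
If T = a₁ (x) b₁ (x) c₁ + a₂ (x) b₂ (x) c₂ then each S_k = c₁[k]·a₁b₁ᵀ + c₂[k]·a₂b₂ᵀ. S₀ and S₁ are linearly independent, so a₁b₁ᵀ and a₂b₂ᵀ must span the same plane of matrices: they are the rank-1 matrices of the form x·S₀ + y·S₁.
det(x·S₀ + y·S₁) is −24·x² − 24·xy = (-24)·(x + y)(x), vanishing at (x:y) = (1:-1) and (0:1).
M₁ = S₀ − S₁ = [[-3, 3], [1, -1]] = −(3, -1)(1, -1)ᵀ and M₂ = S₁ = [[12, 0], [4, 0]] = 4·(3, 1)(1, 0)ᵀ, so take a₁ = (3, -1), b₁ = (1, -1), a₂ = (3, 1), b₂ = (1, 0).
Each slice is an integer combination of E₁ = a₁b₁ᵀ and E₂ = a₂b₂ᵀ: S₀ = −E₁ + 4·E₂, S₁ = 4·E₂; reading off coefficients, c₁ = (-1, 0) and c₂ = (4, 4).
Hence T = (3, -1) (x) (1, -1) (x) (-1, 0) + (3, 1) (x) (1, 0) (x) (4, 4), so rank(T) ≤ 2.
These bounds meet, so rank(T) = 2.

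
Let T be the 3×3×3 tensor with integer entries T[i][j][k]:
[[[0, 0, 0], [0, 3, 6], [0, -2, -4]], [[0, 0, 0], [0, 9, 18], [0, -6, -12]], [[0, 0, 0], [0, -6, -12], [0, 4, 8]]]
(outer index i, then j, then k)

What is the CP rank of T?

Lower bound: T ≠ 0 (e.g. T[0,1,1] = 3), so rank(T) ≥ 1.
Upper bound: if T = a ⊗ b ⊗ c then every fibre of T is a multiple of the corresponding factor, so read the factors off the fibres through the nonzero entry T[0,1,1] = 3.
The mode-1 fibre T[:,1,1] = [3, 9, -6] gives a = [1, 3, -2] (primitive direction); the mode-2 fibre T[0,:,1] = [0, 3, -2] gives b = [0, 3, -2]; then c[k] = T[0,1,k] / (a[0]·b[1]) = [0, 3, 6] / 3 = [0, 1, 2].
Expanding [1, 3, -2] ⊗ [0, 3, -2] ⊗ [0, 1, 2] reproduces all 27 entries of T, so T = [1, 3, -2] ⊗ [0, 3, -2] ⊗ [0, 1, 2] and rank(T) ≤ 1.
These bounds meet, so rank(T) = 1.

1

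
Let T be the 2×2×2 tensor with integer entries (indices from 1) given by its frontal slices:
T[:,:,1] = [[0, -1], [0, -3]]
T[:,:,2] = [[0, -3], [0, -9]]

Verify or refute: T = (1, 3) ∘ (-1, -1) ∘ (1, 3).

No

Reconstruct entry (1,1,1) from the claimed factors: Σₗ aₗ[1]bₗ[1]cₗ[1] = (1)·(-1)·(1) = -1, but T[1,1,1] = 0. The claim is false.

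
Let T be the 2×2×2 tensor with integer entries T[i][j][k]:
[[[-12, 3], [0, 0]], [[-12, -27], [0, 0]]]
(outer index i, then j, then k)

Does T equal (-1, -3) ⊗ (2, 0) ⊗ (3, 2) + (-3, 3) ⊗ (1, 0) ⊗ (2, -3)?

Reconstruct entry (0,0,1) from the claimed factors: Σₗ aₗ[0]bₗ[0]cₗ[1] = (-1)·(2)·(2) + (-3)·(1)·(-3) = 5, but T[0,0,1] = 3. The claim is false.

No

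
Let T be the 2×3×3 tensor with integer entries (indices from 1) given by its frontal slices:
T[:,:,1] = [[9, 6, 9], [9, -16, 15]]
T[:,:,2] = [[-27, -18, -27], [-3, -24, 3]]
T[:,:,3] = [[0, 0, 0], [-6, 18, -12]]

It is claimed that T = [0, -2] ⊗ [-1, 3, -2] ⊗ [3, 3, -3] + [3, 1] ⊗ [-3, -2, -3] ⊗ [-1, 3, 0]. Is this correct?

Yes

Reconstruct entrywise from the claimed factors. For example, T[2,1,2] = -3 and Σₗ aₗ[2]bₗ[1]cₗ[2] = (-2)·(-1)·(3) + (1)·(-3)·(3) = -3; checking all 18 entries, every one matches. The claim holds.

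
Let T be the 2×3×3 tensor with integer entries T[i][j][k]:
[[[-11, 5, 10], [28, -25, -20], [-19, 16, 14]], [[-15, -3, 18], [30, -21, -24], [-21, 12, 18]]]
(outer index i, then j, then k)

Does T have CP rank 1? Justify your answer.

The mode-3 unfolding of T (rows indexed by k, columns by (i,j) = (0,0), (0,1), (0,2), (1,0), (1,1), (1,2)) is [[-11, 28, -19, -15, 30, -21], [5, -25, 16, -3, -21, 12], [10, -20, 14, 18, -24, 18]].
There the 2×2 minor on rows k ∈ {0, 1}, columns (i,j) ∈ {(0,0), (0,1)} is det [[-11, 28], [5, -25]] = 135 ≠ 0, so this unfolding has rank ≥ 2; CP rank is at least every unfolding rank, so rank(T) ≥ 2.
In particular rank(T) ≥ 2 > 1, so T is not rank-1.

No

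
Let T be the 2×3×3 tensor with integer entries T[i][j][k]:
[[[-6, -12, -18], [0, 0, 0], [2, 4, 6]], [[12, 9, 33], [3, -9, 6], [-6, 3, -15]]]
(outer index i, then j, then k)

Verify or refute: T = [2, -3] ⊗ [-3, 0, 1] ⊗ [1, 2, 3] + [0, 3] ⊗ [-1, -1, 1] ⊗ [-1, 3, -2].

Reconstruct entrywise from the claimed factors. For example, T[1,0,1] = 9 and Σₗ aₗ[1]bₗ[0]cₗ[1] = (-3)·(-3)·(2) + (3)·(-1)·(3) = 9; checking all 18 entries, every one matches. The claim holds.

Yes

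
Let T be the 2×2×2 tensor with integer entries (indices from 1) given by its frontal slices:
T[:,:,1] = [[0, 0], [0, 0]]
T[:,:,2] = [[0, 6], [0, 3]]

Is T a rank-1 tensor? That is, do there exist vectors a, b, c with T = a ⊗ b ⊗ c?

If T = a ⊗ b ⊗ c then every fibre of T is a multiple of the corresponding factor, so read the factors off the fibres through the nonzero entry T[1,2,2] = 6.
The mode-1 fibre T[:,2,2] = [6, 3] gives a = [2, 1] (primitive direction); the mode-2 fibre T[1,:,2] = [0, 6] gives b = [0, 1]; then c[k] = T[1,2,k] / (a[1]·b[2]) = [0, 6] / 2 = [0, 3].
Expanding [2, 1] ⊗ [0, 1] ⊗ [0, 3] reproduces all 8 entries of T, so T = [2, 1] ⊗ [0, 1] ⊗ [0, 3] and rank(T) ≤ 1.
Equivalently every frontal slice T[:,:,k] is c[k] times the rank-1 matrix [2, 1] ⊗ [0, 1]. So T has rank 1 (it is nonzero).

Yes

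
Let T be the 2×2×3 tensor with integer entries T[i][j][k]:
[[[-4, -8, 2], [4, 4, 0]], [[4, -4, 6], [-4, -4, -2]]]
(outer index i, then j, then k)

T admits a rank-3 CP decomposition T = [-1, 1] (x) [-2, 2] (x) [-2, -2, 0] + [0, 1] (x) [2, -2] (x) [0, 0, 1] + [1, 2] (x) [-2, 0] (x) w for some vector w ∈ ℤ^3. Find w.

Subtract the known terms from T to get the rank-1 residual R = [1, 2] (x) [-2, 0] (x) w, so R[i,j,k] = a[i]·b[j]·w[k]. Pick indices with nonzero a[0]·b[0] = (1)·(-2) = -2. Only the fibre through (0,0,·) is needed: R[0,0,:] = T[0,0,:] − Σₗ aₗ[0]bₗ[0]cₗ = [-4, -8, 2] − (-1)·(-2)·[-2, -2, 0] − (0)·(2)·[0, 0, 1] = [0, -4, 2]. Then w[k] = R[0,0,k] / -2 for each k, giving w = [0, -4, 2] / -2 = [0, 2, -1].

w = [0, 2, -1]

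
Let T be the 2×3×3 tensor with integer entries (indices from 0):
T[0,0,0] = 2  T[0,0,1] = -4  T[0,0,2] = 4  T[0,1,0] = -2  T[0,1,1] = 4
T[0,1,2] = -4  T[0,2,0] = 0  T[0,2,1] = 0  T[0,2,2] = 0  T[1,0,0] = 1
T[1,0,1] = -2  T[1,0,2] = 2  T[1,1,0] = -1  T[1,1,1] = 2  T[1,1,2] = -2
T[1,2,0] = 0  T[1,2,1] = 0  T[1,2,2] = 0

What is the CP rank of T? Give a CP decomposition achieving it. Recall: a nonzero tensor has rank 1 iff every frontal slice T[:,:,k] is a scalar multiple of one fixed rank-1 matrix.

rank(T) = 1

Lower bound: T ≠ 0 (e.g. T[0,0,0] = 2), so rank(T) ≥ 1.
Upper bound: if T = a ⊗ b ⊗ c then every fibre of T is a multiple of the corresponding factor, so read the factors off the fibres through the nonzero entry T[0,0,0] = 2.
The mode-1 fibre T[:,0,0] = [2, 1] gives a = (2, 1) (primitive direction); the mode-2 fibre T[0,:,0] = [2, -2, 0] gives b = (1, -1, 0); then c[k] = T[0,0,k] / (a[0]·b[0]) = [2, -4, 4] / 2 = (1, -2, 2).
Expanding (2, 1) ⊗ (1, -1, 0) ⊗ (1, -2, 2) reproduces all 18 entries of T, so T = (2, 1) ⊗ (1, -1, 0) ⊗ (1, -2, 2) and rank(T) ≤ 1.
These bounds meet, so rank(T) = 1.
Check entry T[1,1,2] = -2: (1)·(-1)·(2) = -2.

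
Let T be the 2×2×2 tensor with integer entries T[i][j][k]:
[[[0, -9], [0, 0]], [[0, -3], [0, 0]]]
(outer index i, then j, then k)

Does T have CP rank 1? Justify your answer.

If T = a (x) b (x) c then every fibre of T is a multiple of the corresponding factor, so read the factors off the fibres through the nonzero entry T[0,0,1] = -9.
The mode-1 fibre T[:,0,1] = [-9, -3] gives a = [3, 1] (primitive direction); the mode-2 fibre T[0,:,1] = [-9, 0] gives b = [1, 0]; then c[k] = T[0,0,k] / (a[0]·b[0]) = [0, -9] / 3 = [0, -3].
Expanding [3, 1] (x) [1, 0] (x) [0, -3] reproduces all 8 entries of T, so T = [3, 1] (x) [1, 0] (x) [0, -3] and rank(T) ≤ 1.
Equivalently every frontal slice T[:,:,k] is c[k] times the rank-1 matrix [3, 1] (x) [1, 0]. So T has rank 1 (it is nonzero).

Yes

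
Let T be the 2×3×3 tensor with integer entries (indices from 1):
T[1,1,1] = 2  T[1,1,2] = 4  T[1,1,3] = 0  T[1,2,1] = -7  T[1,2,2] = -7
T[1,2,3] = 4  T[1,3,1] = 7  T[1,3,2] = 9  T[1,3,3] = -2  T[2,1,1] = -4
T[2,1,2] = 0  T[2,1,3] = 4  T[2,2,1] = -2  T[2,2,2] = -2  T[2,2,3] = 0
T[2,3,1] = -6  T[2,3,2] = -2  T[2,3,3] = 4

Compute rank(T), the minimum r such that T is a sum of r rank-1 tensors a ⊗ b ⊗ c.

Lower bound: the mode-2 unfolding of T (rows indexed by j, columns by (i,k) = (1,1), (1,2), (1,3), (2,1), (2,2), (2,3)) is [[2, 4, 0, -4, 0, 4], [-7, -7, 4, -2, -2, 0], [7, 9, -2, -6, -2, 4]].
There the 3×3 minor on rows j ∈ {1, 2, 3}, columns (i,k) ∈ {(1,1), (1,2), (1,3)} is det [[2, 4, 0], [-7, -7, 4], [7, 9, -2]] = 12 ≠ 0, so this unfolding has rank ≥ 3; CP rank is at least every unfolding rank, so rank(T) ≥ 3. (This is only a lower bound: in general the CP rank may exceed every unfolding rank, so we still need to exhibit 3 rank-1 terms summing to T.)
Upper bound: T is a sum of 3 rank-1 terms, T = (1, -2) ⊗ (0, 1, 1) ⊗ (1, 1, 0) + (1, 0) ⊗ (1, -2, 2) ⊗ (4, 4, -2) + (1, 2) ⊗ (1, 0, 1) ⊗ (-2, 0, 2) (one valid choice — decompositions are not unique — normalised so each a, b is primitive with positive first nonzero entry; check it by expanding all entries), so rank(T) ≤ 3.
These bounds meet, so rank(T) = 3.

3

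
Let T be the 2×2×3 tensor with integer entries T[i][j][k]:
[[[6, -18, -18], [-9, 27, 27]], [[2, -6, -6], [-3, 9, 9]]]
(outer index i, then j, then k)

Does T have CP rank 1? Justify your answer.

Yes

If T = a ⊗ b ⊗ c then every fibre of T is a multiple of the corresponding factor, so read the factors off the fibres through the nonzero entry T[0,0,0] = 6.
The mode-1 fibre T[:,0,0] = [6, 2] gives a = [3, 1] (primitive direction); the mode-2 fibre T[0,:,0] = [6, -9] gives b = [2, -3]; then c[k] = T[0,0,k] / (a[0]·b[0]) = [6, -18, -18] / 6 = [1, -3, -3].
Expanding [3, 1] ⊗ [2, -3] ⊗ [1, -3, -3] reproduces all 12 entries of T, so T = [3, 1] ⊗ [2, -3] ⊗ [1, -3, -3] and rank(T) ≤ 1.
Equivalently every frontal slice T[:,:,k] is c[k] times the rank-1 matrix [3, 1] ⊗ [2, -3]. So T has rank 1 (it is nonzero).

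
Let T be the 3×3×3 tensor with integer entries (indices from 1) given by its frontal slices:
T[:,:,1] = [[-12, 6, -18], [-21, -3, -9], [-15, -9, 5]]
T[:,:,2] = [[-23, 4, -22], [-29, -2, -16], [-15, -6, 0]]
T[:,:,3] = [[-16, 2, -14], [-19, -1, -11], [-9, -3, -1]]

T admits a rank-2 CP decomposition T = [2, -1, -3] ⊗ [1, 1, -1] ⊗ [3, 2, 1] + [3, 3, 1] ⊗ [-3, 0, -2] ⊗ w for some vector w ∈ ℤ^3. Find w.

w = [2, 3, 2]

Subtract the known terms from T to get the rank-1 residual R = [3, 3, 1] ⊗ [-3, 0, -2] ⊗ w, so R[i,j,k] = a[i]·b[j]·w[k]. Pick indices with nonzero a[1]·b[1] = (3)·(-3) = -9. Only the fibre through (1,1,·) is needed: R[1,1,:] = T[1,1,:] − Σₗ aₗ[1]bₗ[1]cₗ = [-12, -23, -16] − (2)·(1)·[3, 2, 1] = [-18, -27, -18]. Then w[k] = R[1,1,k] / -9 for each k, giving w = [-18, -27, -18] / -9 = [2, 3, 2].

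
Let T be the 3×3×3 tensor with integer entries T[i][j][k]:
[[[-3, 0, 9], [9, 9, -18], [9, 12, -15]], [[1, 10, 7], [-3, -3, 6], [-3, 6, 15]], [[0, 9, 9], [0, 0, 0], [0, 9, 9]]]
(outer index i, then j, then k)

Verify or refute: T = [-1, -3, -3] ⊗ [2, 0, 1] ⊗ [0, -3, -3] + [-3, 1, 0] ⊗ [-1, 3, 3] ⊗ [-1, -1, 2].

Reconstruct entry (0,0,1) from the claimed factors: Σₗ aₗ[0]bₗ[0]cₗ[1] = (-1)·(2)·(-3) + (-3)·(-1)·(-1) = 3, but T[0,0,1] = 0. The claim is false.

No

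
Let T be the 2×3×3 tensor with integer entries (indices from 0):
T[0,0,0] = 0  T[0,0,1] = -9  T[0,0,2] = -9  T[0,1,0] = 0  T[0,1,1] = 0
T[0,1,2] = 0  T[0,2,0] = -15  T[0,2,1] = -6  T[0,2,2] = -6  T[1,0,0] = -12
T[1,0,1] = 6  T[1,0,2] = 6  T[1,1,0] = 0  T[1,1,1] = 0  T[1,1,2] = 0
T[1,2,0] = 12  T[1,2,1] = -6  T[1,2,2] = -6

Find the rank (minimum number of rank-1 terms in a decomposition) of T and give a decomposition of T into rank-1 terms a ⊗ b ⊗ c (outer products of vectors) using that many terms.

rank(T) = 2

Lower bound: the mode-3 unfolding of T (rows indexed by k, columns by (i,j) = (0,0), (0,1), (0,2), (1,0), (1,1), (1,2)) is [[0, 0, -15, -12, 0, 12], [-9, 0, -6, 6, 0, -6], [-9, 0, -6, 6, 0, -6]].
There the 2×2 minor on rows k ∈ {0, 1}, columns (i,j) ∈ {(0,0), (0,2)} is det [[0, -15], [-9, -6]] = -135 ≠ 0, so this unfolding has rank ≥ 2; CP rank is at least every unfolding rank, so rank(T) ≥ 2. (Flattening ranks never certify an upper bound on CP rank; for that we must actually write T with 2 rank-1 terms.)
Upper bound — finding two terms. Write S_k = T[:,:,k] for the frontal slices: S₀ = [[0, 0, -15], [-12, 0, 12]], S₁ = [[-9, 0, -6], [6, 0, -6]], S₂ = [[-9, 0, -6], [6, 0, -6]].
If T = a₁ ⊗ b₁ ⊗ c₁ + a₂ ⊗ b₂ ⊗ c₂ then each S_k = c₁[k]·a₁b₁ᵀ + c₂[k]·a₂b₂ᵀ. S₀ and S₁ are linearly independent, so a₁b₁ᵀ and a₂b₂ᵀ must span the same plane of matrices: they are the rank-1 matrices of the form x·S₀ + y·S₁.
The 2×2 minor of x·S₀ + y·S₁ on rows {0,1}, columns {0,2} is −180·x² − 90·xy + 90·y² = (-90)·(2·x − y)(x + y), vanishing at (x:y) = (1:2) and (1:-1).
M₁ = S₀ + 2·S₁ = [[-18, 0, -27], [0, 0, 0]] = (-9)·[1, 0][2, 0, 3]ᵀ and M₂ = S₀ − S₁ = [[9, 0, -9], [-18, 0, 18]] = 9·[1, -2][1, 0, -1]ᵀ, so take a₁ = [1, 0], b₁ = [2, 0, 3], a₂ = [1, -2], b₂ = [1, 0, -1].
Each slice is an integer combination of E₁ = a₁b₁ᵀ and E₂ = a₂b₂ᵀ: S₀ = −3·E₁ + 6·E₂, S₁ = −3·E₁ − 3·E₂, S₂ = −3·E₁ − 3·E₂; reading off coefficients, c₁ = [-3, -3, -3] and c₂ = [6, -3, -3].
Hence T = [1, 0] ⊗ [2, 0, 3] ⊗ [-3, -3, -3] + [1, -2] ⊗ [1, 0, -1] ⊗ [6, -3, -3], so rank(T) ≤ 2.
These bounds meet, so rank(T) = 2.
Check entry T[1,0,2] = 6: (0)·(2)·(-3) + (-2)·(1)·(-3) = 6.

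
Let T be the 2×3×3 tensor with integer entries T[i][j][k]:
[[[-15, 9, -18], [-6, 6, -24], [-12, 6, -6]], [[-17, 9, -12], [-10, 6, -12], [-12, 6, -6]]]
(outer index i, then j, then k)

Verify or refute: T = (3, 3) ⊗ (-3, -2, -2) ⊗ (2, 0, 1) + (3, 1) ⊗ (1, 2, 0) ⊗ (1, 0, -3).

Reconstruct entry (0,0,1) from the claimed factors: Σₗ aₗ[0]bₗ[0]cₗ[1] = (3)·(-3)·(0) + (3)·(1)·(0) = 0, but T[0,0,1] = 9. The claim is false.

No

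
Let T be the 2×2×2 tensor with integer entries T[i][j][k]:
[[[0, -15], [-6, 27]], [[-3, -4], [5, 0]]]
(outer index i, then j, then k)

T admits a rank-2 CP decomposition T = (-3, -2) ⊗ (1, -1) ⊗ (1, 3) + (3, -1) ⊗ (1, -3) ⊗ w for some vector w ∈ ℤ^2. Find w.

w = (1, -2)

Subtract the known terms from T to get the rank-1 residual R = (3, -1) ⊗ (1, -3) ⊗ w, so R[i,j,k] = a[i]·b[j]·w[k]. Pick indices with nonzero a[0]·b[0] = (3)·(1) = 3. Only the fibre through (0,0,·) is needed: R[0,0,:] = T[0,0,:] − Σₗ aₗ[0]bₗ[0]cₗ = [0, -15] − (-3)·(1)·(1, 3) = [3, -6]. Then w[k] = R[0,0,k] / 3 for each k, giving w = [3, -6] / 3 = (1, -2).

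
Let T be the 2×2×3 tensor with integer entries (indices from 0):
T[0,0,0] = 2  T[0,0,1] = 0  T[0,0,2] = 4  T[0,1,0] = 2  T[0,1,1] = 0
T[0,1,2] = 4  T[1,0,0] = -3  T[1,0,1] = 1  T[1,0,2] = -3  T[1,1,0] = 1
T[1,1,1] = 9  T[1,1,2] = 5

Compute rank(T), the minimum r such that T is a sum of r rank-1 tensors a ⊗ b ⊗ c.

Lower bound: in the mode-3 unfolding of T (rows indexed by k, columns by (i,j)) the 3×3 minor on rows k ∈ {0, 1, 2}, columns (i,j) ∈ {(0,0), (1,0), (1,1)} is det [[2, -3, 1], [0, 1, 9], [4, -3, 5]] = -48 ≠ 0, so that unfolding has rank ≥ 3 and hence rank(T) ≥ 3 (CP rank is at least every unfolding rank, though it can be larger).
Upper bound: T is a sum of 3 rank-1 terms, T = [0, 1] ⊗ [0, 1] ⊗ [4, 8, 8] + [0, 1] ⊗ [1, 1] ⊗ [-1, 1, 1] + [1, -1] ⊗ [1, 1] ⊗ [2, 0, 4] (written with every a and b primitive with positive leading entry and the scale carried by c; CP decompositions are not unique, and this one is verified by expanding entrywise), so rank(T) ≤ 3.
These bounds meet, so rank(T) = 3.

3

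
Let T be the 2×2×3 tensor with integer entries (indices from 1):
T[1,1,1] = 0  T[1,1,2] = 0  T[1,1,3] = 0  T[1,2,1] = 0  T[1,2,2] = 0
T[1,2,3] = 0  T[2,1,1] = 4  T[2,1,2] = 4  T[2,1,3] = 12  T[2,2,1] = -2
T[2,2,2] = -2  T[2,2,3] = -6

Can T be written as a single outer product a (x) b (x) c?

Yes

If T = a (x) b (x) c then every fibre of T is a multiple of the corresponding factor, so read the factors off the fibres through the nonzero entry T[2,1,1] = 4.
The mode-1 fibre T[:,1,1] = [0, 4] gives a = (0, 1) (primitive direction); the mode-2 fibre T[2,:,1] = [4, -2] gives b = (2, -1); then c[k] = T[2,1,k] / (a[2]·b[1]) = [4, 4, 12] / 2 = (2, 2, 6).
Expanding (0, 1) (x) (2, -1) (x) (2, 2, 6) reproduces all 12 entries of T, so T = (0, 1) (x) (2, -1) (x) (2, 2, 6) and rank(T) ≤ 1.
Equivalently every frontal slice T[:,:,k] is c[k] times the rank-1 matrix (0, 1) (x) (2, -1). So T has rank 1 (it is nonzero).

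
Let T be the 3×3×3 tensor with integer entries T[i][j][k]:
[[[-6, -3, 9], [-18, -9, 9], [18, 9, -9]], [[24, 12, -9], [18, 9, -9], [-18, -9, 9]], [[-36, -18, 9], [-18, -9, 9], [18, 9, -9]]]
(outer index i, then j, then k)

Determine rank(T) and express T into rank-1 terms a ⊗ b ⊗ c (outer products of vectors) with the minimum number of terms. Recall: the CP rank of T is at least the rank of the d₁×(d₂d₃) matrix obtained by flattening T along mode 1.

rank(T) = 2

Lower bound: the mode-3 unfolding of T (rows indexed by k, columns by (i,j) = (0,0), (0,1), (0,2), (1,0), (1,1), (1,2), (2,0), (2,1), (2,2)) is [[-6, -18, 18, 24, 18, -18, -36, -18, 18], [-3, -9, 9, 12, 9, -9, -18, -9, 9], [9, 9, -9, -9, -9, 9, 9, 9, -9]].
There the 2×2 minor on rows k ∈ {0, 2}, columns (i,j) ∈ {(0,0), (0,1)} is det [[-6, -18], [9, 9]] = 108 ≠ 0, so this unfolding has rank ≥ 2; CP rank is at least every unfolding rank, so rank(T) ≥ 2. (Unfolding ranks only ever bound the CP rank from below — rank(T) can be strictly larger than all of them — so the matching upper bound has to come from an explicit 2-term decomposition.)
Upper bound — finding two terms. Write S_k = T[:,:,k] for the frontal slices: S₀ = [[-6, -18, 18], [24, 18, -18], [-36, -18, 18]], S₁ = [[-3, -9, 9], [12, 9, -9], [-18, -9, 9]], S₂ = [[9, 9, -9], [-9, -9, 9], [9, 9, -9]].
If T = a₁ ⊗ b₁ ⊗ c₁ + a₂ ⊗ b₂ ⊗ c₂ then each S_k = c₁[k]·a₁b₁ᵀ + c₂[k]·a₂b₂ᵀ. S₀ and S₂ are linearly independent, so a₁b₁ᵀ and a₂b₂ᵀ must span the same plane of matrices: they are the rank-1 matrices of the form x·S₀ + y·S₂.
The 2×2 minor of x·S₀ + y·S₂ on rows {0,1}, columns {0,1} is 324·x² − 162·xy = 162·(2·x − y)(x), vanishing at (x:y) = (1:2) and (0:1).
M₁ = S₀ + 2·S₂ = [[12, 0, 0], [6, 0, 0], [-18, 0, 0]] = 6·[2, 1, -3][1, 0, 0]ᵀ and M₂ = S₂ = [[9, 9, -9], [-9, -9, 9], [9, 9, -9]] = 9·[1, -1, 1][1, 1, -1]ᵀ, so take a₁ = [2, 1, -3], b₁ = [1, 0, 0], a₂ = [1, -1, 1], b₂ = [1, 1, -1].
Each slice is an integer combination of E₁ = a₁b₁ᵀ and E₂ = a₂b₂ᵀ: S₀ = 6·E₁ − 18·E₂, S₁ = 3·E₁ − 9·E₂, S₂ = 9·E₂; reading off coefficients, c₁ = [6, 3, 0] and c₂ = [-18, -9, 9].
Hence T = [2, 1, -3] ⊗ [1, 0, 0] ⊗ [6, 3, 0] + [1, -1, 1] ⊗ [1, 1, -1] ⊗ [-18, -9, 9], so rank(T) ≤ 2.
These bounds meet, so rank(T) = 2.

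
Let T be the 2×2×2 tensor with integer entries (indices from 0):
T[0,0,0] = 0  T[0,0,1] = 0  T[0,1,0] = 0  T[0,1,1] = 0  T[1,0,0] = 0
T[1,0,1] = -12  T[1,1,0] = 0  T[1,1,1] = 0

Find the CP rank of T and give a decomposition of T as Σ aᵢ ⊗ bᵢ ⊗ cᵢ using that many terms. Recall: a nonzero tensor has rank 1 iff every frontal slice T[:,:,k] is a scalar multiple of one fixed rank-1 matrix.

Lower bound: T ≠ 0 (e.g. T[1,0,1] = -12), so rank(T) ≥ 1.
Upper bound: if T = a ⊗ b ⊗ c then every fibre of T is a multiple of the corresponding factor, so read the factors off the fibres through the nonzero entry T[1,0,1] = -12.
The mode-1 fibre T[:,0,1] = [0, -12] gives a = [0, 1] (primitive direction); the mode-2 fibre T[1,:,1] = [-12, 0] gives b = [1, 0]; then c[k] = T[1,0,k] / (a[1]·b[0]) = [0, -12] / 1 = [0, -12].
Expanding [0, 1] ⊗ [1, 0] ⊗ [0, -12] reproduces all 8 entries of T, so T = [0, 1] ⊗ [1, 0] ⊗ [0, -12] and rank(T) ≤ 1.
These bounds meet, so rank(T) = 1.
Check entry T[0,1,1] = 0: (0)·(0)·(-12) = 0.

rank(T) = 1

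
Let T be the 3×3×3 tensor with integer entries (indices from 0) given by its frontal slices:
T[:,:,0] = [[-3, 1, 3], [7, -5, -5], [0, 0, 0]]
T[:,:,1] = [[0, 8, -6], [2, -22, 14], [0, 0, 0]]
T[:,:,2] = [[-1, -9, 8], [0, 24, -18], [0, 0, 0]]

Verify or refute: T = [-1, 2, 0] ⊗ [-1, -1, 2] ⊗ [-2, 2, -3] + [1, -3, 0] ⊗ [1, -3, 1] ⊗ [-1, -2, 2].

Yes

Reconstruct entrywise from the claimed factors. For example, T[2,0,2] = 0 and Σₗ aₗ[2]bₗ[0]cₗ[2] = (0)·(-1)·(-3) + (0)·(1)·(2) = 0; checking all 27 entries, every one matches. The claim holds.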